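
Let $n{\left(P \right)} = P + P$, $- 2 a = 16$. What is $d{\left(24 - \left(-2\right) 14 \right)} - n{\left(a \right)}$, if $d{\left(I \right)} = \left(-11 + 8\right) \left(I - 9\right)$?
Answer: $-113$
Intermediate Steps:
$a = -8$ ($a = \left(- \frac{1}{2}\right) 16 = -8$)
$n{\left(P \right)} = 2 P$
$d{\left(I \right)} = 27 - 3 I$ ($d{\left(I \right)} = - 3 \left(-9 + I\right) = 27 - 3 I$)
$d{\left(24 - \left(-2\right) 14 \right)} - n{\left(a \right)} = \left(27 - 3 \left(24 - \left(-2\right) 14\right)\right) - 2 \left(-8\right) = \left(27 - 3 \left(24 - -28\right)\right) - -16 = \left(27 - 3 \left(24 + 28\right)\right) + 16 = \left(27 - 156\right) + 16 = -129 + 16 = -113$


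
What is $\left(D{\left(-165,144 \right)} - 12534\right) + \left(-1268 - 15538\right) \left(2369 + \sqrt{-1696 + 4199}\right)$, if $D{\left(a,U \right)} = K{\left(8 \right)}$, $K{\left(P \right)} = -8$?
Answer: $-39825956 - 16806 \sqrt{2503} \approx -4.0667 \cdot 10^{7}$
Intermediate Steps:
$D{\left(a,U \right)} = -8$
$\left(D{\left(-165,144 \right)} - 12534\right) + \left(-1268 - 15538\right) \left(2369 + \sqrt{-1696 + 4199}\right) = \left(-8 - 12534\right) + \left(-1268 - 15538\right) \left(2369 + \sqrt{-1696 + 4199}\right) = -12542 - 16806 \left(2369 + \sqrt{2503}\right) = -12542 - \left(39813414 + 16806 \sqrt{2503}\right) = -39825956 - 16806 \sqrt{2503}$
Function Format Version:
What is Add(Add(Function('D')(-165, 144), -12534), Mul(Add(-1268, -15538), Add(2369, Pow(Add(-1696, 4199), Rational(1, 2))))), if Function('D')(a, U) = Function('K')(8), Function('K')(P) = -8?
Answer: Add(-39825956, Mul(-16806, Pow(2503, Rational(1, 2)))) ≈ -4.0667e+7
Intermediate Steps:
Function('D')(a, U) = -8
Add(Add(Function('D')(-165, 144), -12534), Mul(Add(-1268, -15538), Add(2369, Pow(Add(-1696, 4199), Rational(1, 2))))) = Add(Add(-8, -12534), Mul(Add(-1268, -15538), Add(2369, Pow(Add(-1696, 4199), Rational(1, 2))))) = Add(-12542, Mul(-16806, Add(2369, Pow(2503, Rational(1, 2))))) = Add(-12542, Add(-39813414, Mul(-16806, Pow(2503, Rational(1, 2))))) = Add(-39825956, Mul(-16806, Pow(2503, Rational(1, 2))))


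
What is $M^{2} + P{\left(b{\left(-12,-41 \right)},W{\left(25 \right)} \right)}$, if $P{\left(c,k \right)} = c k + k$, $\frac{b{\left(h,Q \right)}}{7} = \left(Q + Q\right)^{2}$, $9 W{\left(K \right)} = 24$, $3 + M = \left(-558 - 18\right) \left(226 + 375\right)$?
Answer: $\frac{359520076675}{3} \approx 1.1984 \cdot 10^{11}$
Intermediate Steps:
$M = -346179$ ($M = -3 + \left(-558 - 18\right) \left(226 + 375\right) = -3 - 346176 = -346179$)
$W{\left(K \right)} = \frac{8}{3}$ ($W{\left(K \right)} = \frac{1}{9} \cdot 24 = \frac{8}{3}$)
$b{\left(h,Q \right)} = 28 Q^{2}$ ($b{\left(h,Q \right)} = 7 \left(Q + Q\right)^{2} = 7 \left(2 Q\right)^{2} = 7 \cdot 4 Q^{2} = 28 Q^{2}$)
$P{\left(c,k \right)} = k + c k$
$M^{2} + P{\left(b{\left(-12,-41 \right)},W{\left(25 \right)} \right)} = \left(-346179\right)^{2} + \frac{8 \left(1 + 28 \left(-41\right)^{2}\right)}{3} = 119839900041 + \frac{8 \left(1 + 28 \cdot 1681\right)}{3} = 119839900041 + \frac{8 \left(1 + 47068\right)}{3} = 119839900041 + \frac{8}{3} \cdot 47069 = 119839900041 + \frac{376552}{3} = \frac{359520076675}{3}$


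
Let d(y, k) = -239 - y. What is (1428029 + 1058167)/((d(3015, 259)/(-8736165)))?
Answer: 10859909239170/1627 ≈ 6.6748e+9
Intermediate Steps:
(1428029 + 1058167)/((d(3015, 259)/(-8736165))) = (1428029 + 1058167)/(((-239 - 1*3015)/(-8736165))) = 2486196/(((-239 - 3015)*(-1/8736165))) = 2486196/((-3254*(-1/8736165))) = 2486196/(3254/8736165) = 2486196*(8736165/3254) = 10859909239170/1627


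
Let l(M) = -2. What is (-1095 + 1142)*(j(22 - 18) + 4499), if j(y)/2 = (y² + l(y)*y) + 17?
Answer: 213803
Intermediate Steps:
j(y) = 34 - 4*y + 2*y² (j(y) = 2*((y² - 2*y) + 17) = 2*(17 + y² - 2*y) = 34 - 4*y + 2*y²)
(-1095 + 1142)*(j(22 - 18) + 4499) = (-1095 + 1142)*((34 - 4*(22 - 18) + 2*(22 - 18)²) + 4499) = 47*((34 - 4*4 + 2*4²) + 4499) = 47*((34 - 16 + 2*16) + 4499) = 47*((34 - 16 + 32) + 4499) = 47*(50 + 4499) = 47*4549 = 213803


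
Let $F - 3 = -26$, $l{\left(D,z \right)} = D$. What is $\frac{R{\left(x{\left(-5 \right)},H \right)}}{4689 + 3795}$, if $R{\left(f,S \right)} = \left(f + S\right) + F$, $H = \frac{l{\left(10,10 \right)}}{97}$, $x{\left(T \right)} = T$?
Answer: $- \frac{451}{137158} \approx -0.0032882$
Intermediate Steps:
$F = -23$ ($F = 3 - 26 = -23$)
$H = \frac{10}{97} \approx 0.10309$
$R{\left(f,S \right)} = -23 + S + f$ ($R{\left(f,S \right)} = \left(f + S\right) - 23 = \left(S + f\right) - 23 = -23 + S + f$)
$\frac{R{\left(x{\left(-5 \right)},H \right)}}{4689 + 3795} = \frac{-23 + \frac{10}{97} - 5}{4689 + 3795} = - \frac{2706}{97 \cdot 8484} = \left(- \frac{2706}{97}\right) \frac{1}{8484} = - \frac{451}{137158}$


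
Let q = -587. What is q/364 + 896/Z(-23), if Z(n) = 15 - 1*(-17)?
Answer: 9605/364 ≈ 26.387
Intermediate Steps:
Z(n) = 32 (Z(n) = 15 + 17 = 32)
q/364 + 896/Z(-23) = -587/364 + 896/32 = -587*1/364 + 896*(1/32) = -587/364 + 28 = 9605/364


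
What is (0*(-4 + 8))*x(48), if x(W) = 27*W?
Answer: 0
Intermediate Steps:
(0*(-4 + 8))*x(48) = (0*(-4 + 8))*(27*48) = (0*4)*1296 = 0*1296 = 0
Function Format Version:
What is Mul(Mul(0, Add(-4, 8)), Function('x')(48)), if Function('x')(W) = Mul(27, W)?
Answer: 0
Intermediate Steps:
Mul(Mul(0, Add(-4, 8)), Function('x')(48)) = Mul(Mul(0, Add(-4, 8)), Mul(27, 48)) = Mul(Mul(0, 4), 1296) = Mul(0, 1296) = 0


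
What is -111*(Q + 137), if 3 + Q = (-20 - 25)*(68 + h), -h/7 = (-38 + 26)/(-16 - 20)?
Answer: 313131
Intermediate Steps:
h = -7/3 (h = -7*(-38 + 26)/(-16 - 20) = -(-84)/(-36) = -(-84)*(-1)/36 = -7*⅓ = -7/3 ≈ -2.3333)
Q = -2958 (Q = -3 + (-20 - 25)*(68 - 7/3) = -3 - 45*197/3 = -3 - 2955 = -2958)
-111*(Q + 137) = -111*(-2958 + 137) = -111*(-2821) = 313131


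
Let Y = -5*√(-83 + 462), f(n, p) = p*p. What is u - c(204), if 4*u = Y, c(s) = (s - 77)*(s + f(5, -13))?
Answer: -47371 - 5*√379/4 ≈ -47395.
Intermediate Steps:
f(n, p) = p²
c(s) = (-77 + s)*(169 + s) (c(s) = (s - 77)*(s + (-13)²) = (-77 + s)*(s + 169) = (-77 + s)*(169 + s))
Y = -5*√379 ≈ -97.340
u = -5*√379/4 (u = (-5*√379)/4 = -5*√379/4 ≈ -24.335)
u - c(204) = -5*√379/4 - (-13013 + 204² + 92*204) = -5*√379/4 - (-13013 + 41616 + 18768) = -5*√379/4 - 1*47371 = -5*√379/4 - 47371 = -47371 - 5*√379/4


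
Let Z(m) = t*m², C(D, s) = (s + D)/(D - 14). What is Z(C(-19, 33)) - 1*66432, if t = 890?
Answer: -72170008/1089 ≈ -66272.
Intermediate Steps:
C(D, s) = (D + s)/(-14 + D)
Z(m) = 890*m²
Z(C(-19, 33)) - 1*66432 = 890*((-19 + 33)/(-14 - 19))² - 1*66432 = 890*(14/(-33))² - 66432 = 890*(-1/33*14)² - 66432 = 890*(-14/33)² - 66432 = 890*(196/1089) - 66432 = 174440/1089 - 66432 = -72170008/1089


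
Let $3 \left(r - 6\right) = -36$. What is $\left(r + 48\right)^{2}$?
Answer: $1764$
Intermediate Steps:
$r = -6$ ($r = 6 + \frac{1}{3} \left(-36\right) = 6 - 12 = -6$)
$\left(r + 48\right)^{2} = \left(-6 + 48\right)^{2} = 42^{2} = 1764$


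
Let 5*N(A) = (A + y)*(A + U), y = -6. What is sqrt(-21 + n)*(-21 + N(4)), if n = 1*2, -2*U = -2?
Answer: -23*I*sqrt(19) ≈ -100.25*I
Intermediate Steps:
U = 1 (U = -1/2*(-2) = 1)
n = 2
N(A) = (1 + A)*(-6 + A)/5 (N(A) = ((A - 6)*(A + 1))/5 = ((-6 + A)*(1 + A))/5 = ((1 + A)*(-6 + A))/5 = (1 + A)*(-6 + A)/5)
sqrt(-21 + n)*(-21 + N(4)) = sqrt(-21 + 2)*(-21 + (-6/5 - 1*4 + (1/5)*4**2)) = sqrt(-19)*(-21 + (-6/5 - 4 + (1/5)*16)) = (I*sqrt(19))*(-21 + (-6/5 - 4 + 16/5)) = (I*sqrt(19))*(-21 - 2) = (I*sqrt(19))*(-23) = -23*I*sqrt(19)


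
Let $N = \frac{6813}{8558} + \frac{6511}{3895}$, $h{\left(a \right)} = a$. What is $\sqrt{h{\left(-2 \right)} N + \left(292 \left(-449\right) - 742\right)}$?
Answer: $\frac{i \sqrt{36626539441230294215}}{16666705} \approx 363.12 i$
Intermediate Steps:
$N = \frac{82257773}{33333410}$ ($N = 6813 \cdot \frac{1}{8558} + 6511 \cdot \frac{1}{3895} = \frac{6813}{8558} + \frac{6511}{3895} = \frac{82257773}{33333410} \approx 2.4677$)
$\sqrt{h{\left(-2 \right)} N + \left(292 \left(-449\right) - 742\right)} = \sqrt{\left(-2\right) \frac{82257773}{33333410} + \left(292 \left(-449\right) - 742\right)} = \sqrt{- \frac{82257773}{16666705} - 131850} = \sqrt{- \frac{2197587312023}{16666705}} = \frac{i \sqrt{36626539441230294215}}{16666705}$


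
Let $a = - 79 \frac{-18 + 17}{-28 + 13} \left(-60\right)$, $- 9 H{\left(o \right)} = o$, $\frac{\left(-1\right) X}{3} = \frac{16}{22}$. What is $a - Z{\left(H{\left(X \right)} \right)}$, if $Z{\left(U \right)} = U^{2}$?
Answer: $\frac{344060}{1089} \approx 315.94$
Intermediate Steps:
$X = - \frac{24}{11}$ ($X = - 3 \cdot \frac{16}{22} = - 3 \cdot 16 \cdot \frac{1}{22} = \left(-3\right) \frac{8}{11} = - \frac{24}{11} \approx -2.1818$)
$H{\left(o \right)} = - \frac{o}{9}$
$a = 316$ ($a = - 79 \left(- \frac{1}{-15}\right) \left(-60\right) = - 79 \left(\left(-1\right) \left(- \frac{1}{15}\right)\right) \left(-60\right) = \left(-79\right) \frac{1}{15} \left(-60\right) = \left(- \frac{79}{15}\right) \left(-60\right) = 316$)
$a - Z{\left(H{\left(X \right)} \right)} = 316 - \left(\left(- \frac{1}{9}\right) \left(- \frac{24}{11}\right)\right)^{2} = 316 - \left(\frac{8}{33}\right)^{2} = 316 - \frac{64}{1089} = \frac{344060}{1089}$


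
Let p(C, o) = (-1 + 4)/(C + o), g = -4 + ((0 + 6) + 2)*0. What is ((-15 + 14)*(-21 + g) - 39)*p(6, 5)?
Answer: -42/11 ≈ -3.8182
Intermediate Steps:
g = -4 (g = -4 + (6 + 2)*0 = -4 + 8*0 = -4 + 0 = -4)
p(C, o) = 3/(C + o)
((-15 + 14)*(-21 + g) - 39)*p(6, 5) = ((-15 + 14)*(-21 - 4) - 39)*(3/(6 + 5)) = (-1*(-25) - 39)*(3/11) = (25 - 39)*(3*(1/11)) = -14*3/11 = -42/11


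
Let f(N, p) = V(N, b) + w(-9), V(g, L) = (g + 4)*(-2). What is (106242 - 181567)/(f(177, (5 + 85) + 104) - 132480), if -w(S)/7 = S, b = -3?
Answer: 3275/5773 ≈ 0.56730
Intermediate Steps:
w(S) = -7*S
V(g, L) = -8 - 2*g (V(g, L) = (4 + g)*(-2) = -8 - 2*g)
f(N, p) = 55 - 2*N (f(N, p) = (-8 - 2*N) - 7*(-9) = (-8 - 2*N) + 63 = 55 - 2*N)
(106242 - 181567)/(f(177, (5 + 85) + 104) - 132480) = (106242 - 181567)/((55 - 2*177) - 132480) = -75325/((55 - 354) - 132480) = -75325/(-299 - 132480) = -75325/(-132779) = -75325*(-1/132779) = 3275/5773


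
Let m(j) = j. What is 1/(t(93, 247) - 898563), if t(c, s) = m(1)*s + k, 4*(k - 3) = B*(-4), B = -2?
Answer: -1/898311 ≈ -1.1132e-6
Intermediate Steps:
k = 5 (k = 3 + (-2*(-4))/4 = 3 + (1/4)*8 = 3 + 2 = 5)
t(c, s) = 5 + s (t(c, s) = 1*s + 5 = s + 5 = 5 + s)
1/(t(93, 247) - 898563) = 1/((5 + 247) - 898563) = 1/(252 - 898563) = 1/(-898311) = -1/898311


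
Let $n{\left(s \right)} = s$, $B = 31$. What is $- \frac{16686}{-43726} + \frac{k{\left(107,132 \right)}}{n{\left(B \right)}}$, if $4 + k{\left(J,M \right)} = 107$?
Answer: $\frac{2510522}{677753} \approx 3.7042$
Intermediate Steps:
$k{\left(J,M \right)} = 103$ ($k{\left(J,M \right)} = -4 + 107 = 103$)
$- \frac{16686}{-43726} + \frac{k{\left(107,132 \right)}}{n{\left(B \right)}} = - \frac{16686}{-43726} + \frac{103}{31} = \left(-16686\right) \left(- \frac{1}{43726}\right) + 103 \cdot \frac{1}{31} = \frac{8343}{21863} + \frac{103}{31} = \frac{2510522}{677753}$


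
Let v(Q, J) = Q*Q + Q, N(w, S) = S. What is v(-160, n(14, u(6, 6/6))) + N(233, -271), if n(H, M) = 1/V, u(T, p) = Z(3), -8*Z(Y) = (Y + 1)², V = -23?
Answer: 25169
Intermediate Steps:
Z(Y) = -(1 + Y)²/8 (Z(Y) = -(Y + 1)²/8 = -(1 + Y)²/8)
u(T, p) = -2 (u(T, p) = -(1 + 3)²/8 = -⅛*4² = -⅛*16 = -2)
n(H, M) = -1/23 (n(H, M) = 1/(-23) = -1/23)
v(Q, J) = Q + Q² (v(Q, J) = Q² + Q = Q + Q²)
v(-160, n(14, u(6, 6/6))) + N(233, -271) = -160*(1 - 160) - 271 = -160*(-159) - 271 = 25440 - 271 = 25169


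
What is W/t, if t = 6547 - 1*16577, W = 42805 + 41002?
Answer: -83807/10030 ≈ -8.3556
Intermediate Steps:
W = 83807
t = -10030 (t = 6547 - 16577 = -10030)
W/t = 83807/(-10030) = 83807*(-1/10030) = -83807/10030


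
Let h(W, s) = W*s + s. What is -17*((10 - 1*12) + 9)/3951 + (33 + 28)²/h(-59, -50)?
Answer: 14356571/11457900 ≈ 1.2530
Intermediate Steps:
h(W, s) = s + W*s
-17*((10 - 1*12) + 9)/3951 + (33 + 28)²/h(-59, -50) = -17*((10 - 1*12) + 9)/3951 + (33 + 28)²/((-50*(1 - 59))) = -17*((10 - 12) + 9)*(1/3951) + 61²/((-50*(-58))) = -17*(-2 + 9)*(1/3951) + 3721/2900 = -17*7*(1/3951) + 3721*(1/2900) = -119*1/3951 + 3721/2900 = -119/3951 + 3721/2900 = 14356571/11457900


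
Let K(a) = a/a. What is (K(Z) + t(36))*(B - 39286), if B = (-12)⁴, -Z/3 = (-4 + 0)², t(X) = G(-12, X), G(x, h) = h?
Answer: -686350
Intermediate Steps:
t(X) = X
Z = -48 (Z = -3*(-4 + 0)² = -3*(-4)² = -3*16 = -48)
B = 20736
K(a) = 1
(K(Z) + t(36))*(B - 39286) = (1 + 36)*(20736 - 39286) = 37*(-18550) = -686350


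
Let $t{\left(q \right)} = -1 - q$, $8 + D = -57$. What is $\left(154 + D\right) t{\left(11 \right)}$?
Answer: $-1068$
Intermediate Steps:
$D = -65$ ($D = -8 - 57 = -65$)
$\left(154 + D\right) t{\left(11 \right)} = \left(154 - 65\right) \left(-1 - 11\right) = 89 \left(-1 - 11\right) = 89 \left(-12\right) = -1068$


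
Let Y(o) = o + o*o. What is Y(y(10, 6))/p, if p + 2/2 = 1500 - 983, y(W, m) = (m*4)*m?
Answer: 1740/43 ≈ 40.465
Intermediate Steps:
y(W, m) = 4*m² (y(W, m) = (4*m)*m = 4*m²)
Y(o) = o + o²
p = 516 (p = -1 + (1500 - 983) = -1 + 517 = 516)
Y(y(10, 6))/p = ((4*6²)*(1 + 4*6²))/516 = ((4*36)*(1 + 4*36))*(1/516) = (144*(1 + 144))*(1/516) = (144*145)*(1/516) = 20880*(1/516) = 1740/43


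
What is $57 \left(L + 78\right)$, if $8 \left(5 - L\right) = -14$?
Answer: $\frac{19323}{4} \approx 4830.8$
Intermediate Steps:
$L = \frac{27}{4}$ ($L = 5 - - \frac{7}{4} = 5 + \frac{7}{4} = \frac{27}{4} \approx 6.75$)
$57 \left(L + 78\right) = 57 \left(\frac{27}{4} + 78\right) = 57 \cdot \frac{339}{4} = \frac{19323}{4}$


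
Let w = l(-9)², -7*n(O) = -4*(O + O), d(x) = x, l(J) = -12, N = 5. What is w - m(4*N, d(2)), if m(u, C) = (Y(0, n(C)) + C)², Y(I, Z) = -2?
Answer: 144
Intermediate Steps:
n(O) = 8*O/7 (n(O) = -(-4)*(O + O)/7 = -(-4)*2*O/7 = -(-8)*O/7 = 8*O/7)
m(u, C) = (-2 + C)²
w = 144 (w = (-12)² = 144)
w - m(4*N, d(2)) = 144 - (-2 + 2)² = 144 - 1*0² = 144 - 1*0 = 144 + 0 = 144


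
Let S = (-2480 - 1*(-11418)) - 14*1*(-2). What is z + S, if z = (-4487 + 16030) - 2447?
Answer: 18062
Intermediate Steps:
z = 9096 (z = 11543 - 2447 = 9096)
S = 8966 (S = (-2480 + 11418) - 14*(-2) = 8938 - 1*(-28) = 8938 + 28 = 8966)
z + S = 9096 + 8966 = 18062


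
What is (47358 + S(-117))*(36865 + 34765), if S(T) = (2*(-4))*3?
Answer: 3390534420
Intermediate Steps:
S(T) = -24 (S(T) = -8*3 = -24)
(47358 + S(-117))*(36865 + 34765) = (47358 - 24)*(36865 + 34765) = 47334*71630 = 3390534420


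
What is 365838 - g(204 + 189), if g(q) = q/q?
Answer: 365837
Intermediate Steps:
g(q) = 1
365838 - g(204 + 189) = 365838 - 1*1 = 365838 - 1 = 365837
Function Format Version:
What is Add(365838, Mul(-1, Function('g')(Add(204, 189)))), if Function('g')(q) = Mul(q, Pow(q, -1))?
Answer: 365837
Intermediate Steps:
Function('g')(q) = 1
Add(365838, Mul(-1, Function('g')(Add(204, 189)))) = Add(365838, Mul(-1, 1)) = Add(365838, -1) = 365837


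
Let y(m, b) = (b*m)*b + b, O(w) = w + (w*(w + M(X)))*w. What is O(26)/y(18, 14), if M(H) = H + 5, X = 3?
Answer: 11505/1771 ≈ 6.4963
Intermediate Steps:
M(H) = 5 + H
O(w) = w + w**2*(8 + w) (O(w) = w + (w*(w + (5 + 3)))*w = w + (w*(w + 8))*w = w + (w*(8 + w))*w = w + w**2*(8 + w))
y(m, b) = b + m*b**2 (y(m, b) = m*b**2 + b = b + m*b**2)
O(26)/y(18, 14) = (26*(1 + 26**2 + 8*26))/((14*(1 + 14*18))) = (26*(1 + 676 + 208))/((14*(1 + 252))) = (26*885)/((14*253)) = 23010/3542 = 23010*(1/3542) = 11505/1771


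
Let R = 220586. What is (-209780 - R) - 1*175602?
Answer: -605968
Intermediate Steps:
(-209780 - R) - 1*175602 = (-209780 - 1*220586) - 1*175602 = (-209780 - 220586) - 175602 = -430366 - 175602 = -605968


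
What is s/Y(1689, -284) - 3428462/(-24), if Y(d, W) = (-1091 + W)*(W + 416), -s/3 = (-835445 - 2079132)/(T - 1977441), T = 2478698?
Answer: 3249115775701786/22744536375 ≈ 1.4285e+5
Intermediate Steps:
s = 8743731/501257 (s = -3*(-835445 - 2079132)/(2478698 - 1977441) = -(-8743731)/501257 = -3*(-2914577/501257) = 8743731/501257 ≈ 17.444)
Y(d, W) = (-1091 + W)*(416 + W)
s/Y(1689, -284) - 3428462/(-24) = 8743731/(501257*(-453856 + (-284)**2 - 675*(-284))) - 3428462/(-24) = 8743731/(501257*(-453856 + 80656 + 191700)) - 3428462*(-1/24) = (8743731/501257)/(-181500) + 1714231/12 = (8743731/501257)*(-1/181500) + 1714231/12 = -2914577/30326048500 + 1714231/12 = 3249115775701786/22744536375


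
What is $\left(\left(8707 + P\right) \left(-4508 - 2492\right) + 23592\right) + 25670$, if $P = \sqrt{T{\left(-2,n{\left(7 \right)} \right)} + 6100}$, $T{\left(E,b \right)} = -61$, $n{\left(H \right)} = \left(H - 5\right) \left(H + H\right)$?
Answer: $-60899738 - 21000 \sqrt{671} \approx -6.1444 \cdot 10^{7}$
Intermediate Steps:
$n{\left(H \right)} = 2 H \left(-5 + H\right)$ ($n{\left(H \right)} = \left(-5 + H\right) 2 H = 2 H \left(-5 + H\right)$)
$P = 3 \sqrt{671}$ ($P = \sqrt{-61 + 6100} = \sqrt{6039} = 3 \sqrt{671} \approx 77.711$)
$\left(\left(8707 + P\right) \left(-4508 - 2492\right) + 23592\right) + 25670 = \left(\left(8707 + 3 \sqrt{671}\right) \left(-4508 - 2492\right) + 23592\right) + 25670 = \left(\left(8707 + 3 \sqrt{671}\right) \left(-7000\right) + 23592\right) + 25670 = \left(\left(-60949000 - 21000 \sqrt{671}\right) + 23592\right) + 25670 = \left(-60925408 - 21000 \sqrt{671}\right) + 25670 = -60899738 - 21000 \sqrt{671}$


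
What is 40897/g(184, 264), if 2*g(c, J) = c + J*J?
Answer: 40897/34940 ≈ 1.1705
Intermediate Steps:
g(c, J) = c/2 + J**2/2 (g(c, J) = (c + J*J)/2 = (c + J**2)/2 = c/2 + J**2/2)
40897/g(184, 264) = 40897/((1/2)*184 + (1/2)*264**2) = 40897/(92 + (1/2)*69696) = 40897/(92 + 34848) = 40897/34940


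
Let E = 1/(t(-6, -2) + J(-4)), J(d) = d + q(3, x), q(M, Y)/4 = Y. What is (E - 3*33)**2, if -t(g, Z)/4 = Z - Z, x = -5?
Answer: 5650129/576 ≈ 9809.3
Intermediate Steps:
q(M, Y) = 4*Y
t(g, Z) = 0 (t(g, Z) = -4*(Z - Z) = -4*0 = 0)
J(d) = -20 + d (J(d) = d + 4*(-5) = d - 20 = -20 + d)
E = -1/24 (E = 1/(0 + (-20 - 4)) = 1/(0 - 24) = 1/(-24) = -1/24 ≈ -0.041667)
(E - 3*33)**2 = (-1/24 - 3*33)**2 = (-1/24 - 99)**2 = (-2377/24)**2 = 5650129/576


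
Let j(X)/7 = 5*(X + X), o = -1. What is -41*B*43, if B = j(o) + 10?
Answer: 105780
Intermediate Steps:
j(X) = 70*X (j(X) = 7*(5*(X + X)) = 7*(5*(2*X)) = 7*(10*X) = 70*X)
B = -60 (B = 70*(-1) + 10 = -70 + 10 = -60)
-41*B*43 = -41*(-60)*43 = 2460*43 = 105780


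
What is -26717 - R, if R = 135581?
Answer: -162298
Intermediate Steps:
-26717 - R = -26717 - 1*135581 = -26717 - 135581 = -162298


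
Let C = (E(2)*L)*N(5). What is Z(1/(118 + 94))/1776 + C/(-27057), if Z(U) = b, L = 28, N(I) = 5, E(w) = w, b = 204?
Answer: 418529/4004436 ≈ 0.10452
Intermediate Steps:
C = 280 (C = (2*28)*5 = 56*5 = 280)
Z(U) = 204
Z(1/(118 + 94))/1776 + C/(-27057) = 204/1776 + 280/(-27057) = 204*(1/1776) + 280*(-1/27057) = 17/148 - 280/27057 = 418529/4004436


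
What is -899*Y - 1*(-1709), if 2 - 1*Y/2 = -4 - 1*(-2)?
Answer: -5483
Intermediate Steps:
Y = 8 (Y = 4 - 2*(-4 - 1*(-2)) = 4 - 2*(-4 + 2) = 4 - 2*(-2) = 4 + 4 = 8)
-899*Y - 1*(-1709) = -899*8 - 1*(-1709) = -7192 + 1709 = -5483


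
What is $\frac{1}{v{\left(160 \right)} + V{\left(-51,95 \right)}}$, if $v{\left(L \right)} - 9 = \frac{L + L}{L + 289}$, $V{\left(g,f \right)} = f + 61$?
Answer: $\frac{449}{74405} \approx 0.0060345$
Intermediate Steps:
$V{\left(g,f \right)} = 61 + f$
$v{\left(L \right)} = 9 + \frac{2 L}{289 + L}$ ($v{\left(L \right)} = 9 + \frac{L + L}{L + 289} = 9 + \frac{2 L}{289 + L}$)
$\frac{1}{v{\left(160 \right)} + V{\left(-51,95 \right)}} = \frac{1}{\frac{2601 + 11 \cdot 160}{289 + 160} + \left(61 + 95\right)} = \frac{1}{\frac{2601 + 1760}{449} + 156} = \frac{1}{\frac{1}{449} \cdot 4361 + 156} = \frac{1}{\frac{4361}{449} + 156} = \frac{1}{\frac{74405}{449}} = \frac{449}{74405}$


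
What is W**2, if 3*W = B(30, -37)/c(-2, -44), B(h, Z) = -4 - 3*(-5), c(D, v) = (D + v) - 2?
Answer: 121/20736 ≈ 0.0058353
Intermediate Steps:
c(D, v) = -2 + D + v
B(h, Z) = 11 (B(h, Z) = -4 + 15 = 11)
W = -11/144 (W = (11/(-2 - 2 - 44))/3 = (11/(-48))/3 = (11*(-1/48))/3 = (1/3)*(-11/48) = -11/144 ≈ -0.076389)
W**2 = (-11/144)**2 = 121/20736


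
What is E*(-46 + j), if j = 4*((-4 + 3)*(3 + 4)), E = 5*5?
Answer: -1850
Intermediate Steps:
E = 25
j = -28 (j = 4*(-1*7) = 4*(-7) = -28)
E*(-46 + j) = 25*(-46 - 28) = 25*(-74) = -1850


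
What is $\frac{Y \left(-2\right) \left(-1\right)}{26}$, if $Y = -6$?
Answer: $- \frac{6}{13} \approx -0.46154$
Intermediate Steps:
$\frac{Y \left(-2\right) \left(-1\right)}{26} = \frac{\left(-6\right) \left(-2\right) \left(-1\right)}{26} = 12 \left(-1\right) \frac{1}{26} = \left(-12\right) \frac{1}{26} = - \frac{6}{13}$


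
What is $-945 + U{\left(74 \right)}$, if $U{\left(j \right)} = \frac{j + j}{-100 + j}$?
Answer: $- \frac{12359}{13} \approx -950.69$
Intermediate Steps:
$U{\left(j \right)} = \frac{2 j}{-100 + j}$
$-945 + U{\left(74 \right)} = -945 + 2 \cdot 74 \frac{1}{-100 + 74} = -945 + 2 \cdot 74 \frac{1}{-26} = -945 + 2 \cdot 74 \left(- \frac{1}{26}\right) = -945 - \frac{74}{13} = - \frac{12359}{13}$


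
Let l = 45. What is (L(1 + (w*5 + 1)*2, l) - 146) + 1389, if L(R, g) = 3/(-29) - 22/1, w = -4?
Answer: 35406/29 ≈ 1220.9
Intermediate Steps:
L(R, g) = -641/29 (L(R, g) = 3*(-1/29) - 22*1 = -3/29 - 22 = -641/29)
(L(1 + (w*5 + 1)*2, l) - 146) + 1389 = (-641/29 - 146) + 1389 = -4875/29 + 1389 = 35406/29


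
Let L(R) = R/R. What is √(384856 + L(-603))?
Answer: √384857 ≈ 620.37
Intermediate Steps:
L(R) = 1
√(384856 + L(-603)) = √(384856 + 1) = √384857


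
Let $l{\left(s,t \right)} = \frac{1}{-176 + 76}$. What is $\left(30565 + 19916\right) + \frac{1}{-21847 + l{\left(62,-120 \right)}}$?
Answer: $\frac{110285891081}{2184701} \approx 50481.0$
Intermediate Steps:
$l{\left(s,t \right)} = - \frac{1}{100}$ ($l{\left(s,t \right)} = \frac{1}{-100} = - \frac{1}{100}$)
$\left(30565 + 19916\right) + \frac{1}{-21847 + l{\left(62,-120 \right)}} = \left(30565 + 19916\right) + \frac{1}{-21847 - \frac{1}{100}} = 50481 + \frac{1}{- \frac{2184701}{100}} = 50481 - \frac{100}{2184701} = \frac{110285891081}{2184701}$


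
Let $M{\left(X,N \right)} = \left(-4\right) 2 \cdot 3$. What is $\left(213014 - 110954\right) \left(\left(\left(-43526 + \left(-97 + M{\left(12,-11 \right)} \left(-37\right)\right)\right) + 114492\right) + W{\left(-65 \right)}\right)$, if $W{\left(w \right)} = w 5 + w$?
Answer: $7283716020$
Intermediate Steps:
$M{\left(X,N \right)} = -24$ ($M{\left(X,N \right)} = \left(-8\right) 3 = -24$)
$W{\left(w \right)} = 6 w$ ($W{\left(w \right)} = 5 w + w = 6 w$)
$\left(213014 - 110954\right) \left(\left(\left(-43526 + \left(-97 + M{\left(12,-11 \right)} \left(-37\right)\right)\right) + 114492\right) + W{\left(-65 \right)}\right) = \left(213014 - 110954\right) \left(\left(\left(-43526 - -791\right) + 114492\right) + 6 \left(-65\right)\right) = 102060 \left(\left(\left(-43526 + \left(-97 + 888\right)\right) + 114492\right) - 390\right) = 102060 \left(\left(\left(-43526 + 791\right) + 114492\right) - 390\right) = 102060 \left(\left(-42735 + 114492\right) - 390\right) = 102060 \left(71757 - 390\right) = 102060 \cdot 71367 = 7283716020$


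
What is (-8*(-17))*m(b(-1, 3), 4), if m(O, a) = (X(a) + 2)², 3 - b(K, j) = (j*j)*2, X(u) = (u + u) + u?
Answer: 26656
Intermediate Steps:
X(u) = 3*u (X(u) = 2*u + u = 3*u)
b(K, j) = 3 - 2*j² (b(K, j) = 3 - j*j*2 = 3 - j²*2 = 3 - 2*j²)
m(O, a) = (2 + 3*a)² (m(O, a) = (3*a + 2)² = (2 + 3*a)²)
(-8*(-17))*m(b(-1, 3), 4) = (-8*(-17))*(2 + 3*4)² = 136*(2 + 12)² = 136*14² = 136*196 = 26656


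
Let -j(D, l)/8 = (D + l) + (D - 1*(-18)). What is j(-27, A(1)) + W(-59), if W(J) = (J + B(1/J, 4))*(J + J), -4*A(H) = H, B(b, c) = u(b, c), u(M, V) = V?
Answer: 6780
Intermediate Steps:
B(b, c) = c
A(H) = -H/4
W(J) = 2*J*(4 + J) (W(J) = (J + 4)*(J + J) = (4 + J)*(2*J) = 2*J*(4 + J))
j(D, l) = -144 - 16*D - 8*l (j(D, l) = -8*((D + l) + (D - 1*(-18))) = -8*((D + l) + (D + 18)) = -8*((D + l) + (18 + D)) = -8*(18 + l + 2*D) = -144 - 16*D - 8*l)
j(-27, A(1)) + W(-59) = (-144 - 16*(-27) - (-2)) + 2*(-59)*(4 - 59) = (-144 + 432 - 8*(-1/4)) + 2*(-59)*(-55) = (-144 + 432 + 2) + 6490 = 290 + 6490 = 6780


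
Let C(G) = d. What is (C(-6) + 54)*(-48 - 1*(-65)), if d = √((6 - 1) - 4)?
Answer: 935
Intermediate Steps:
d = 1 (d = √(5 - 4) = √1 = 1)
C(G) = 1
(C(-6) + 54)*(-48 - 1*(-65)) = (1 + 54)*(-48 - 1*(-65)) = 55*(-48 + 65) = 55*17 = 935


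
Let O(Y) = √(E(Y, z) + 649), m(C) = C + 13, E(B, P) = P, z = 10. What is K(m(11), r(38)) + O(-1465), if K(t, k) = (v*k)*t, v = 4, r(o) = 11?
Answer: 1056 + √659 ≈ 1081.7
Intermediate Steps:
m(C) = 13 + C
O(Y) = √659 (O(Y) = √(10 + 649) = √659)
K(t, k) = 4*k*t (K(t, k) = (4*k)*t = 4*k*t)
K(m(11), r(38)) + O(-1465) = 4*11*(13 + 11) + √659 = 4*11*24 + √659 = 1056 + √659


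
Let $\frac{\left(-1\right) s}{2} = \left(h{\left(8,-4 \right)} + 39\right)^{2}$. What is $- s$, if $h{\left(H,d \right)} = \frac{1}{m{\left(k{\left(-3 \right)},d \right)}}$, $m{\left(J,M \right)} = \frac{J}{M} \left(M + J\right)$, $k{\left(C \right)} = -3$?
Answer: $\frac{1328450}{441} \approx 3012.4$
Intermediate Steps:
$m{\left(J,M \right)} = \frac{J \left(J + M\right)}{M}$ ($m{\left(J,M \right)} = \frac{J}{M} \left(J + M\right) = \frac{J \left(J + M\right)}{M}$)
$h{\left(H,d \right)} = - \frac{d}{3 \left(-3 + d\right)}$ ($h{\left(H,d \right)} = \frac{1}{\left(-3\right) \frac{1}{d} \left(-3 + d\right)} = - \frac{d}{3 \left(-3 + d\right)}$)
$s = - \frac{1328450}{441}$ ($s = - 2 \left(\frac{1}{3} \left(-4\right) \frac{1}{3 - -4} + 39\right)^{2} = - 2 \left(\frac{1}{3} \left(-4\right) \frac{1}{3 + 4} + 39\right)^{2} = - 2 \left(\frac{1}{3} \left(-4\right) \frac{1}{7} + 39\right)^{2} = - 2 \left(- \frac{4}{21} + 39\right)^{2} = - 2 \left(\frac{815}{21}\right)^{2} = \left(-2\right) \frac{664225}{441} = - \frac{1328450}{441} \approx -3012.4$)
$- s = \left(-1\right) \left(- \frac{1328450}{441}\right) = \frac{1328450}{441}$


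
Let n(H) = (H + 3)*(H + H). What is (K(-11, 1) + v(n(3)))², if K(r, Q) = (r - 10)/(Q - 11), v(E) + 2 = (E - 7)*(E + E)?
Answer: 436016161/100 ≈ 4.3602e+6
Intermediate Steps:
n(H) = 2*H*(3 + H) (n(H) = (3 + H)*(2*H) = 2*H*(3 + H))
v(E) = -2 + 2*E*(-7 + E) (v(E) = -2 + (E - 7)*(E + E) = -2 + (-7 + E)*(2*E) = -2 + 2*E*(-7 + E))
K(r, Q) = (-10 + r)/(-11 + Q)
(K(-11, 1) + v(n(3)))² = ((-10 - 11)/(-11 + 1) + (-2 - 28*3*(3 + 3) + 2*(2*3*(3 + 3))²))² = (-21/(-10) + (-2 - 28*3*6 + 2*(2*3*6)²))² = (-⅒*(-21) + (-2 - 14*36 + 2*36²))² = (21/10 + (-2 - 504 + 2*1296))² = (21/10 + (-2 - 504 + 2592))² = (21/10 + 2086)² = (20881/10)² = 436016161/100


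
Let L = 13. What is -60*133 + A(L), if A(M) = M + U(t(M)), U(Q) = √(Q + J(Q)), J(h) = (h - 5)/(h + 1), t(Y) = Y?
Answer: -7967 + √665/7 ≈ -7963.3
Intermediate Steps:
J(h) = (-5 + h)/(1 + h)
U(Q) = √(Q + (-5 + Q)/(1 + Q))
A(M) = M + √((-5 + M + M*(1 + M))/(1 + M))
-60*133 + A(L) = -60*133 + (13 + √((-5 + 13 + 13*(1 + 13))/(1 + 13))) = -7980 + (13 + √((-5 + 13 + 13*14)/14)) = -7980 + (13 + √((-5 + 13 + 182)/14)) = -7980 + (13 + √((1/14)*190)) = -7980 + (13 + √(95/7)) = -7980 + (13 + √665/7) = -7967 + √665/7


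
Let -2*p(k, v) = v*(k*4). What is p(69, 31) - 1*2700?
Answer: -6978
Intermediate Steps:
p(k, v) = -2*k*v (p(k, v) = -v*k*4/2 = -v*4*k/2 = -2*k*v)
p(69, 31) - 1*2700 = -2*69*31 - 1*2700 = -4278 - 2700 = -6978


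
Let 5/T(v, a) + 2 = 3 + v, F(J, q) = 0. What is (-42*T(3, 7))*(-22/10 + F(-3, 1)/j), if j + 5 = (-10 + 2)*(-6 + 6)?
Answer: 231/2 ≈ 115.50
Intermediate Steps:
j = -5 (j = -5 + (-10 + 2)*(-6 + 6) = -5 - 8*0 = -5 + 0 = -5)
T(v, a) = 5/(1 + v) (T(v, a) = 5/(-2 + (3 + v)) = 5/(1 + v))
(-42*T(3, 7))*(-22/10 + F(-3, 1)/j) = (-210/(1 + 3))*(-22/10 + 0/(-5)) = (-210/4)*(-22*1/10 + 0*(-1/5)) = (-210/4)*(-11/5 + 0) = -42*5/4*(-11/5) = -105/2*(-11/5) = 231/2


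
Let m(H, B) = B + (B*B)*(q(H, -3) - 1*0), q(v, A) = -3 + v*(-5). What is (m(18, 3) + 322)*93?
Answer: -47616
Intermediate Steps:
q(v, A) = -3 - 5*v
m(H, B) = B + B²*(-3 - 5*H) (m(H, B) = B + (B*B)*((-3 - 5*H) - 1*0) = B + B²*((-3 - 5*H) + 0) = B + B²*(-3 - 5*H))
(m(18, 3) + 322)*93 = (-1*3*(-1 + 3*(3 + 5*18)) + 322)*93 = (-1*3*(-1 + 3*(3 + 90)) + 322)*93 = (-1*3*(-1 + 3*93) + 322)*93 = (-1*3*(-1 + 279) + 322)*93 = (-1*3*278 + 322)*93 = (-834 + 322)*93 = -512*93 = -47616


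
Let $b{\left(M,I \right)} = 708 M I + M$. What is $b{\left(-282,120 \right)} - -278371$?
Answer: $-23680631$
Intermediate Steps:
$b{\left(M,I \right)} = M + 708 I M$ ($b{\left(M,I \right)} = 708 I M + M = M + 708 I M$)
$b{\left(-282,120 \right)} - -278371 = - 282 \left(1 + 708 \cdot 120\right) - -278371 = - 282 \left(1 + 84960\right) + 278371 = \left(-282\right) 84961 + 278371 = -23959002 + 278371 = -23680631$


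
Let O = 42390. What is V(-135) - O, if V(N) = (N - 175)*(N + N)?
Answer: 41310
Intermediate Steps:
V(N) = 2*N*(-175 + N) (V(N) = (-175 + N)*(2*N) = 2*N*(-175 + N))
V(-135) - O = 2*(-135)*(-175 - 135) - 1*42390 = 2*(-135)*(-310) - 42390 = 83700 - 42390 = 41310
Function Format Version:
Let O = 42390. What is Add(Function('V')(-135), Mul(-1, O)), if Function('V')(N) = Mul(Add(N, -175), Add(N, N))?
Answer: 41310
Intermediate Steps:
Function('V')(N) = Mul(2, N, Add(-175, N)) (Function('V')(N) = Mul(Add(-175, N), Mul(2, N)) = Mul(2, N, Add(-175, N)))
Add(Function('V')(-135), Mul(-1, O)) = Add(Mul(2, -135, Add(-175, -135)), Mul(-1, 42390)) = Add(Mul(2, -135, -310), -42390) = Add(83700, -42390) = 41310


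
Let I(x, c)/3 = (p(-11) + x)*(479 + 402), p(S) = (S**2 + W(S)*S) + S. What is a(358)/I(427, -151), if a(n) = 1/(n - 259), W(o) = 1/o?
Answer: 1/140771466 ≈ 7.1037e-9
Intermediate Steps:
p(S) = 1 + S + S**2 (p(S) = (S**2 + S/S) + S = (S**2 + 1) + S = (1 + S**2) + S = 1 + S + S**2)
I(x, c) = 293373 + 2643*x (I(x, c) = 3*(((1 - 11*(1 - 11)) + x)*(479 + 402)) = 3*(((1 - 11*(-10)) + x)*881) = 3*(((1 + 110) + x)*881) = 3*((111 + x)*881) = 3*(97791 + 881*x) = 293373 + 2643*x)
a(n) = 1/(-259 + n)
a(358)/I(427, -151) = 1/((-259 + 358)*(293373 + 2643*427)) = 1/(99*(293373 + 1128561)) = (1/99)/1421934 = (1/99)*(1/1421934) = 1/140771466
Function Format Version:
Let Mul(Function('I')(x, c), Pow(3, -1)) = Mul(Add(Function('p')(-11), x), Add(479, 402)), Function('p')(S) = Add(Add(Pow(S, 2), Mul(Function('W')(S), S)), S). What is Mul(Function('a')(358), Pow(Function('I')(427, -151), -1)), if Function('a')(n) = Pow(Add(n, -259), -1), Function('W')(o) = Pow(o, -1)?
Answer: Rational(1, 140771466) ≈ 7.1037e-9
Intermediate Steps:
Function('p')(S) = Add(1, S, Pow(S, 2)) (Function('p')(S) = Add(Add(Pow(S, 2), Mul(Pow(S, -1), S)), S) = Add(Add(Pow(S, 2), 1), S) = Add(Add(1, Pow(S, 2)), S) = Add(1, S, Pow(S, 2)))
Function('I')(x, c) = Add(293373, Mul(2643, x)) (Function('I')(x, c) = Mul(3, Mul(Add(Add(1, Mul(-11, Add(1, -11))), x), Add(479, 402))) = Mul(3, Mul(Add(Add(1, Mul(-11, -10)), x), 881)) = Mul(3, Mul(Add(Add(1, 110), x), 881)) = Mul(3, Mul(Add(111, x), 881)) = Mul(3, Add(97791, Mul(881, x))) = Add(293373, Mul(2643, x)))
Function('a')(n) = Pow(Add(-259, n), -1)
Mul(Function('a')(358), Pow(Function('I')(427, -151), -1)) = Mul(Pow(Add(-259, 358), -1), Pow(Add(293373, Mul(2643, 427)), -1)) = Mul(Pow(99, -1), Pow(Add(293373, 1128561), -1)) = Mul(Rational(1, 99), Pow(1421934, -1)) = Mul(Rational(1, 99), Rational(1, 1421934)) = Rational(1, 140771466)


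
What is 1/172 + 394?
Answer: 67769/172 ≈ 394.01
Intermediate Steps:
1/172 + 394 = 67769/172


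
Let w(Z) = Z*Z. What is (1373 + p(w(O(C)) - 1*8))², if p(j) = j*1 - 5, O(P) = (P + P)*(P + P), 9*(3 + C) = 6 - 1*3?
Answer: 30869084416/6561 ≈ 4.7049e+6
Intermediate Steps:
C = -8/3 (C = -3 + (6 - 1*3)/9 = -3 + (6 - 3)/9 = -3 + (⅑)*3 = -3 + ⅓ = -8/3 ≈ -2.6667)
O(P) = 4*P² (O(P) = (2*P)*(2*P) = 4*P²)
w(Z) = Z²
p(j) = -5 + j (p(j) = j - 5 = -5 + j)
(1373 + p(w(O(C)) - 1*8))² = (1373 + (-5 + ((4*(-8/3)²)² - 1*8)))² = (1373 + (-5 + ((4*(64/9))² - 8)))² = (1373 + (-5 + ((256/9)² - 8)))² = (1373 + (-5 + (65536/81 - 8)))² = (1373 + (-5 + 64888/81))² = (1373 + 64483/81)² = (175696/81)² = 30869084416/6561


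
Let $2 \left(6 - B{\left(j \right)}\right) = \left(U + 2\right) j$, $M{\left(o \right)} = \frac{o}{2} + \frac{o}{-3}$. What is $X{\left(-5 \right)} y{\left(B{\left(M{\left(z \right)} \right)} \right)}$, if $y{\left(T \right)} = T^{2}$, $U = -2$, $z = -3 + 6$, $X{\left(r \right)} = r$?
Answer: $-180$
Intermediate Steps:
$z = 3$
$M{\left(o \right)} = \frac{o}{6}$ ($M{\left(o \right)} = o \frac{1}{2} + o \left(- \frac{1}{3}\right) = \frac{o}{2} - \frac{o}{3} = \frac{o}{6}$)
$B{\left(j \right)} = 6$ ($B{\left(j \right)} = 6 - \frac{\left(-2 + 2\right) j}{2} = 6 - \frac{0 j}{2} = 6 - 0 = 6 + 0 = 6$)
$X{\left(-5 \right)} y{\left(B{\left(M{\left(z \right)} \right)} \right)} = - 5 \cdot 6^{2} = \left(-5\right) 36 = -180$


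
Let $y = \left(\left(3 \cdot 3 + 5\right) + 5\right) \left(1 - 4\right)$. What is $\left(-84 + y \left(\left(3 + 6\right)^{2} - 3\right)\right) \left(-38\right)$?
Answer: $172140$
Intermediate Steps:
$y = -57$ ($y = \left(\left(9 + 5\right) + 5\right) \left(-3\right) = \left(14 + 5\right) \left(-3\right) = 19 \left(-3\right) = -57$)
$\left(-84 + y \left(\left(3 + 6\right)^{2} - 3\right)\right) \left(-38\right) = \left(-84 - 57 \left(\left(3 + 6\right)^{2} - 3\right)\right) \left(-38\right) = \left(-84 - 57 \left(9^{2} - 3\right)\right) \left(-38\right) = \left(-84 - 57 \left(81 - 3\right)\right) \left(-38\right) = \left(-84 - 4446\right) \left(-38\right) = \left(-4530\right) \left(-38\right) = 172140$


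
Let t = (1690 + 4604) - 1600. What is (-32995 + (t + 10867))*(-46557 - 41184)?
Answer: 1529676594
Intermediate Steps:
t = 4694 (t = 6294 - 1600 = 4694)
(-32995 + (t + 10867))*(-46557 - 41184) = (-32995 + (4694 + 10867))*(-46557 - 41184) = (-32995 + 15561)*(-87741) = -17434*(-87741) = 1529676594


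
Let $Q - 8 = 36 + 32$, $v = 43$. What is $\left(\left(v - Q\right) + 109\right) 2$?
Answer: $152$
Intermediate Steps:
$Q = 76$ ($Q = 8 + \left(36 + 32\right) = 8 + 68 = 76$)
$\left(\left(v - Q\right) + 109\right) 2 = \left(\left(43 - 76\right) + 109\right) 2 = \left(-33 + 109\right) 2 = 76 \cdot 2 = 152$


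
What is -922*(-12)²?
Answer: -132768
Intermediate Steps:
-922*(-12)² = -922*144 = -132768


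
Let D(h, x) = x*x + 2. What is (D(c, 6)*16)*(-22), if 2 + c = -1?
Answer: -13376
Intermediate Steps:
c = -3 (c = -2 - 1 = -3)
D(h, x) = 2 + x² (D(h, x) = x² + 2 = 2 + x²)
(D(c, 6)*16)*(-22) = ((2 + 6²)*16)*(-22) = ((2 + 36)*16)*(-22) = (38*16)*(-22) = 608*(-22) = -13376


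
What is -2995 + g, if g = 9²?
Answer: -2914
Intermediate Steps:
g = 81
-2995 + g = -2995 + 81 = -2914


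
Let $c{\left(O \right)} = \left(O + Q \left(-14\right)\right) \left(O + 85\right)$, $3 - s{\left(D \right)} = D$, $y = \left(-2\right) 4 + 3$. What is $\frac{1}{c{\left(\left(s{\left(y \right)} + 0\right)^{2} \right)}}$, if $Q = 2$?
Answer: $\frac{1}{5364} \approx 0.00018643$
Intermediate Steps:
$y = -5$ ($y = -8 + 3 = -5$)
$s{\left(D \right)} = 3 - D$
$c{\left(O \right)} = \left(-28 + O\right) \left(85 + O\right)$ ($c{\left(O \right)} = \left(O + 2 \left(-14\right)\right) \left(O + 85\right) = \left(O - 28\right) \left(85 + O\right) = \left(-28 + O\right) \left(85 + O\right)$)
$\frac{1}{c{\left(\left(s{\left(y \right)} + 0\right)^{2} \right)}} = \frac{1}{-2380 + \left(\left(\left(3 - -5\right) + 0\right)^{2}\right)^{2} + 57 \left(\left(3 - -5\right) + 0\right)^{2}} = \frac{1}{-2380 + \left(\left(\left(3 + 5\right) + 0\right)^{2}\right)^{2} + 57 \left(\left(3 + 5\right) + 0\right)^{2}} = \frac{1}{-2380 + \left(\left(8 + 0\right)^{2}\right)^{2} + 57 \left(8 + 0\right)^{2}} = \frac{1}{-2380 + \left(8^{2}\right)^{2} + 57 \cdot 8^{2}} = \frac{1}{-2380 + 64^{2} + 57 \cdot 64} = \frac{1}{-2380 + 4096 + 3648} = \frac{1}{5364}$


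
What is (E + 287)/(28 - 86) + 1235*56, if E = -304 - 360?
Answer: 138333/2 ≈ 69167.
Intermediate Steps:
E = -664
(E + 287)/(28 - 86) + 1235*56 = (-664 + 287)/(28 - 86) + 1235*56 = -377/(-58) + 69160 = -377*(-1/58) + 69160 = 13/2 + 69160 = 138333/2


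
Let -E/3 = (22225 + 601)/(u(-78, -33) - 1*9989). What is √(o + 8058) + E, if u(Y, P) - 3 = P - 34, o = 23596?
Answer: 22826/3351 + 7*√646 ≈ 184.73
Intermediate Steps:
u(Y, P) = -31 + P (u(Y, P) = 3 + (P - 34) = 3 + (-34 + P) = -31 + P)
E = 22826/3351 (E = -3*(22225 + 601)/((-31 - 33) - 1*9989) = -68478/(-64 - 9989) = -68478/(-10053) = -68478*(-1)/10053 = -3*(-22826/10053) = 22826/3351 ≈ 6.8117)
√(o + 8058) + E = √(23596 + 8058) + 22826/3351 = √31654 + 22826/3351 = 7*√646 + 22826/3351 = 22826/3351 + 7*√646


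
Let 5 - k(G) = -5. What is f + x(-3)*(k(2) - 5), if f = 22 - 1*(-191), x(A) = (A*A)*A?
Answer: 78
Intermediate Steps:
x(A) = A³ (x(A) = A²*A = A³)
f = 213 (f = 22 + 191 = 213)
k(G) = 10 (k(G) = 5 - 1*(-5) = 5 + 5 = 10)
f + x(-3)*(k(2) - 5) = 213 + (-3)³*(10 - 5) = 213 - 27*5 = 213 - 135 = 78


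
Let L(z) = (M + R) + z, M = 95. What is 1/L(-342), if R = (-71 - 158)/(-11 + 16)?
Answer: -5/1464 ≈ -0.0034153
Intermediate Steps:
R = -229/5 ≈ -45.800
L(z) = 246/5 + z (L(z) = (95 - 229/5) + z = 246/5 + z)
1/L(-342) = 1/(246/5 - 342) = 1/(-1464/5) = -5/1464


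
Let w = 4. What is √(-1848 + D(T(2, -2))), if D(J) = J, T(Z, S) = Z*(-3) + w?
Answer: 5*I*√74 ≈ 43.012*I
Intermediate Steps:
T(Z, S) = 4 - 3*Z (T(Z, S) = Z*(-3) + 4 = -3*Z + 4 = 4 - 3*Z)
√(-1848 + D(T(2, -2))) = √(-1848 + (4 - 3*2)) = √(-1848 + (4 - 6)) = √(-1848 - 2) = √(-1850) = 5*I*√74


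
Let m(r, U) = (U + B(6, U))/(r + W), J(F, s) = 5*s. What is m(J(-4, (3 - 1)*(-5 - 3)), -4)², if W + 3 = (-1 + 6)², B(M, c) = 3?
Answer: 1/3364 ≈ 0.00029727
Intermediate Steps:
W = 22 (W = -3 + (-1 + 6)² = -3 + 5² = -3 + 25 = 22)
m(r, U) = (3 + U)/(22 + r) (m(r, U) = (U + 3)/(r + 22) = (3 + U)/(22 + r))
m(J(-4, (3 - 1)*(-5 - 3)), -4)² = ((3 - 4)/(22 + 5*((3 - 1)*(-5 - 3))))² = (-1/(22 + 5*(2*(-8))))² = (-1/(22 + 5*(-16)))² = (-1/(22 - 80))² = (-1/(-58))² = (-1/58*(-1))² = (1/58)² = 1/3364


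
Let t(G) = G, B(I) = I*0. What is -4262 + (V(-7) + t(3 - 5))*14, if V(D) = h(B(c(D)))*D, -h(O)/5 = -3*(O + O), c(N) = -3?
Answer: -4290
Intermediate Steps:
B(I) = 0
h(O) = 30*O (h(O) = -(-15)*(O + O) = -(-15)*2*O = -(-30)*O = 30*O)
V(D) = 0 (V(D) = (30*0)*D = 0*D = 0)
-4262 + (V(-7) + t(3 - 5))*14 = -4262 + (0 + (3 - 5))*14 = -4262 + (0 - 2)*14 = -4262 - 2*14 = -4262 - 28 = -4290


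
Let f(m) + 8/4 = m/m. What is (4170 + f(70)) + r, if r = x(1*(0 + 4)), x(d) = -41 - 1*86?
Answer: 4042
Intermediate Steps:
f(m) = -1 (f(m) = -2 + m/m = -2 + 1 = -1)
x(d) = -127 (x(d) = -41 - 86 = -127)
r = -127
(4170 + f(70)) + r = (4170 - 1) - 127 = 4169 - 127 = 4042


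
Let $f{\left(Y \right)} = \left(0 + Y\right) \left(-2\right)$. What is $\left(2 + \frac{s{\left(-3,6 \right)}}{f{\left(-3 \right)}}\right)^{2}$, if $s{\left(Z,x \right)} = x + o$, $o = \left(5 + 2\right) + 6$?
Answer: $\frac{961}{36} \approx 26.694$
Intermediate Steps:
$o = 13$ ($o = 7 + 6 = 13$)
$s{\left(Z,x \right)} = 13 + x$ ($s{\left(Z,x \right)} = x + 13 = 13 + x$)
$f{\left(Y \right)} = - 2 Y$ ($f{\left(Y \right)} = Y \left(-2\right) = - 2 Y$)
$\left(2 + \frac{s{\left(-3,6 \right)}}{f{\left(-3 \right)}}\right)^{2} = \left(2 + \frac{13 + 6}{\left(-2\right) \left(-3\right)}\right)^{2} = \left(2 + \frac{19}{6}\right)^{2} = \left(\frac{31}{6}\right)^{2} = \frac{961}{36}$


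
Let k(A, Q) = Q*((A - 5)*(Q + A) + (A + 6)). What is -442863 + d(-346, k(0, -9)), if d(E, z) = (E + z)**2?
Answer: 205162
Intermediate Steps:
k(A, Q) = Q*(6 + A + (-5 + A)*(A + Q)) (k(A, Q) = Q*((-5 + A)*(A + Q) + (6 + A)) = Q*(6 + A + (-5 + A)*(A + Q)))
-442863 + d(-346, k(0, -9)) = -442863 + (-346 - 9*(6 + 0**2 - 5*(-9) - 4*0 + 0*(-9)))**2 = -442863 + (-346 - 9*(6 + 0 + 45 + 0 + 0))**2 = -442863 + (-346 - 9*51)**2 = -442863 + (-346 - 459)**2 = -442863 + (-805)**2 = -442863 + 648025 = 205162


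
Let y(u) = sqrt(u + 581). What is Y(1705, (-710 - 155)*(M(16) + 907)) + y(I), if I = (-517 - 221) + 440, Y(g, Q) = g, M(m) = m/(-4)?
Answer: 1705 + sqrt(283) ≈ 1721.8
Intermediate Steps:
M(m) = -m/4 (M(m) = m*(-1/4) = -m/4)
I = -298 (I = -738 + 440 = -298)
y(u) = sqrt(581 + u)
Y(1705, (-710 - 155)*(M(16) + 907)) + y(I) = 1705 + sqrt(581 - 298) = 1705 + sqrt(283)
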